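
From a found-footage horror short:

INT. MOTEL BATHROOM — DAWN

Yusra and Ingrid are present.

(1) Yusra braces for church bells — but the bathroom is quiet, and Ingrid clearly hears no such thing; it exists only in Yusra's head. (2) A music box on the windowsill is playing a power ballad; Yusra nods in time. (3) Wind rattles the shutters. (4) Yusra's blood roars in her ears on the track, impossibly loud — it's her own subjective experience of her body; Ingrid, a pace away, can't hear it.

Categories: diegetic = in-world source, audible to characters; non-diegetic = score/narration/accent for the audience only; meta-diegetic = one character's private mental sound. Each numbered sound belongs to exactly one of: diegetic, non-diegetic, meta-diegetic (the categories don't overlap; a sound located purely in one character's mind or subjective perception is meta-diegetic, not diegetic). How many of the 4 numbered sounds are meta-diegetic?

2

Sound (1): the sound is imagined by Yusra; nothing in the story world is producing it and Ingrid can't hear it, so meta-diegetic.
(2) is diegetic: source music from a music box, which exists in the story world.
(3) ambient/room sound belonging to the story's physical space → diegetic.
(4) is meta-diegetic: a subjective body sound — Yusra's private perception, inaudible to Ingrid.
So 2 of the 4 are meta-diegetic: (1), (4).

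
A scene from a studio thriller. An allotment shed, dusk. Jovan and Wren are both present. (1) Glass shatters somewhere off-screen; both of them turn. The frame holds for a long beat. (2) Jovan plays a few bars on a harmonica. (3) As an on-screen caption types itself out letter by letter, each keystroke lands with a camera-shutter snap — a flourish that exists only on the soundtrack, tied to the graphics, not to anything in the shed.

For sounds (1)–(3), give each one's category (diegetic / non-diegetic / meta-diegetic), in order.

Sound (1): glass is a real object/event in the scene's world, so diegetic.
(2) is diegetic: Jovan is producing the music live, in the story world.
Sound (3): sound married to a title/caption — outside the diegesis by definition, so non-diegetic.

diegetic, diegetic, non-diegetic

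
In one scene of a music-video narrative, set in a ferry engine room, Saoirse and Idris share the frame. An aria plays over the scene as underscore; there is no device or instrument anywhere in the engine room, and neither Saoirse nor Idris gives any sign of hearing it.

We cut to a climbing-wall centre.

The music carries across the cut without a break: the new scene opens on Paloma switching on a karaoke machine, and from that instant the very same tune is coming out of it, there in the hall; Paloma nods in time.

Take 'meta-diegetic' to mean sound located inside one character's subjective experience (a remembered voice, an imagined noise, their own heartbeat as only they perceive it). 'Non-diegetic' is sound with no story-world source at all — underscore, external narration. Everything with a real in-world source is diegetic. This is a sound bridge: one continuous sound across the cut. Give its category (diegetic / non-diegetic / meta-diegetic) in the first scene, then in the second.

non-diegetic, diegetic

Scene one: there's no in-world source anywhere and no character hears it — underscore for the audience only → non-diegetic.
Scene two: once Paloma turns on a karaoke machine, the music has a real source in the story world and Paloma reacts to it → diegetic.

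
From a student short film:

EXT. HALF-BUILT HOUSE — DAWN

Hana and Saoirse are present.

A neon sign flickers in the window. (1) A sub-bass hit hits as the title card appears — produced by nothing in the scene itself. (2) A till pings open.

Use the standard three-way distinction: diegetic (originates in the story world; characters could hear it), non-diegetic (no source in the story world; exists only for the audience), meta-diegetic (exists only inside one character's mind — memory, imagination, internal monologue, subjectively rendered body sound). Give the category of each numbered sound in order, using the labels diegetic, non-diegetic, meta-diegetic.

non-diegetic, diegetic

(1) an editorial stinger — it belongs to the cut, not the story world → non-diegetic.
Sound (2): a till is a real object/event in the scene's world, so diegetic.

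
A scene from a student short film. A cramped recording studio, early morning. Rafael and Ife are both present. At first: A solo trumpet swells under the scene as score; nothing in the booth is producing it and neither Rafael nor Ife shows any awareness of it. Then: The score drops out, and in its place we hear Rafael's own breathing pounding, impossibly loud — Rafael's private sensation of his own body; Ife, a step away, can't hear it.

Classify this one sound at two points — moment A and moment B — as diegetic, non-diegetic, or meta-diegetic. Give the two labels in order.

Moment A: underscore with no in-world source, inaudible to the characters → non-diegetic.
Moment B: the body sound is Rafael's subjective perception alone — Ife can't hear it → meta-diegetic.

non-diegetic, meta-diegetic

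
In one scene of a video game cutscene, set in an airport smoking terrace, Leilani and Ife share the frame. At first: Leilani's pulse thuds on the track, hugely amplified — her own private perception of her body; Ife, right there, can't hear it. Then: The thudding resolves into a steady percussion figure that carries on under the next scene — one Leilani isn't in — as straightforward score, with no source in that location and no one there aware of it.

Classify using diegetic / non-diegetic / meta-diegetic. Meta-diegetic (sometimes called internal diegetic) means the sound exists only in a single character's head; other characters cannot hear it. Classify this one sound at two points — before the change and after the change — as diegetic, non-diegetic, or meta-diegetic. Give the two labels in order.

Before the change: it's Leilani's subjective body sound, inaudible to Ife → meta-diegetic.
After the change: detached from Leilani and playing as sourceless score over a scene she isn't in — for the audience only → non-diegetic.

meta-diegetic, non-diegetic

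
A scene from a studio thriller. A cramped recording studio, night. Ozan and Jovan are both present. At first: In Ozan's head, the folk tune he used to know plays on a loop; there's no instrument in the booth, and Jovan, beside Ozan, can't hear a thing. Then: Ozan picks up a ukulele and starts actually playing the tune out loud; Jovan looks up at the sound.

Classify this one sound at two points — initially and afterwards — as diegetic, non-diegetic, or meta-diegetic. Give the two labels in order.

Initially: the tune exists only as Ozan's private memory; Jovan can't hear it → meta-diegetic.
Afterwards: Ozan is now producing it live on a ukulele, in the room, and Jovan hears it → diegetic.

meta-diegetic, diegetic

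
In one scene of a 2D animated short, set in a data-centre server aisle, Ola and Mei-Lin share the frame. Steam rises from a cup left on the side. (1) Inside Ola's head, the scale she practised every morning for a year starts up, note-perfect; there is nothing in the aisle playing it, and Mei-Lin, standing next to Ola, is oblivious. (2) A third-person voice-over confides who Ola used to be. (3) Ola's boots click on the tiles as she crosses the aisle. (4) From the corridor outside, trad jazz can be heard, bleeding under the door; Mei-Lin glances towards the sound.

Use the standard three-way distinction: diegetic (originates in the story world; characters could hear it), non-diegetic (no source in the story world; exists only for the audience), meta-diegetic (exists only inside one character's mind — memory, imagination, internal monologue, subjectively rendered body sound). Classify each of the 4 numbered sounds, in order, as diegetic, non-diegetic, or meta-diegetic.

(1) is meta-diegetic: remembered music, private to Ola — Mei-Lin is oblivious because it isn't in the room.
Sound (2): commentary laid over the scene from outside the fiction, so non-diegetic.
Sound (3): a character's body making contact with the set — an in-world sound, so diegetic.
Sound (4): it's coming from the corridor outside — a location within the story world — and Mei-Lin reacts, so diegetic.

meta-diegetic, non-diegetic, diegetic, diegetic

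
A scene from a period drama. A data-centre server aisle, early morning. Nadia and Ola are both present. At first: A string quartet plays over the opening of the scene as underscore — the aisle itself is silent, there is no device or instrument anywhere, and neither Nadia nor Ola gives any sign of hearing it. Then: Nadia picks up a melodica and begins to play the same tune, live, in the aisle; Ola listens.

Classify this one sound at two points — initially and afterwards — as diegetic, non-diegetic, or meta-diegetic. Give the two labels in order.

non-diegetic, diegetic

Initially: no in-world source exists and no character can hear it — underscore → non-diegetic.
Afterwards: a melodica is now a real source in the story world and the characters hear it → diegetic.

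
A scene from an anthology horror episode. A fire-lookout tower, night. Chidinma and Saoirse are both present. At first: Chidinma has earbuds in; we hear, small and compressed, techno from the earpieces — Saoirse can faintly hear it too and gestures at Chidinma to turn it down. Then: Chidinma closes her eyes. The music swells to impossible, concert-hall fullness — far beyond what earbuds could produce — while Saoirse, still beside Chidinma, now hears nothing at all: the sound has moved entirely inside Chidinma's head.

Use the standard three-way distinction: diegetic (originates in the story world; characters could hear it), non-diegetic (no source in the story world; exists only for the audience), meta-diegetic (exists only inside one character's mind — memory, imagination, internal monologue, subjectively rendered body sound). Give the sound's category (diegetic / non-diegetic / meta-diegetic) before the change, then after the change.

Before the change: the earbuds are a physical source both characters can hear → diegetic.
After the change: the music now exists only as Chidinma's subjective experience; Saoirse can no longer hear it → meta-diegetic.

diegetic, meta-diegetic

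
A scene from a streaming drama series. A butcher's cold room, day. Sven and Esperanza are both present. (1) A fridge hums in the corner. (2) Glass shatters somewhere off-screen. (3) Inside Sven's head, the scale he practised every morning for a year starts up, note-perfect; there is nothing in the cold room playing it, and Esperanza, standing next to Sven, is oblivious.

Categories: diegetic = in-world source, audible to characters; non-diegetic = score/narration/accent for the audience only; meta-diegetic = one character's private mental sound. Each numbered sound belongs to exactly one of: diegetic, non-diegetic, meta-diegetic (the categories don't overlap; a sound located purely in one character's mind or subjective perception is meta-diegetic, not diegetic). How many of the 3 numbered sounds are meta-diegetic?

(1) is diegetic: ambient/room sound belonging to the story's physical space.
(2) glass is a real object/event in the scene's world → diegetic.
Sound (3): remembered music, private to Sven — Esperanza is oblivious because it isn't in the room, so meta-diegetic.
So 1 of the 3 is meta-diegetic: (3).

1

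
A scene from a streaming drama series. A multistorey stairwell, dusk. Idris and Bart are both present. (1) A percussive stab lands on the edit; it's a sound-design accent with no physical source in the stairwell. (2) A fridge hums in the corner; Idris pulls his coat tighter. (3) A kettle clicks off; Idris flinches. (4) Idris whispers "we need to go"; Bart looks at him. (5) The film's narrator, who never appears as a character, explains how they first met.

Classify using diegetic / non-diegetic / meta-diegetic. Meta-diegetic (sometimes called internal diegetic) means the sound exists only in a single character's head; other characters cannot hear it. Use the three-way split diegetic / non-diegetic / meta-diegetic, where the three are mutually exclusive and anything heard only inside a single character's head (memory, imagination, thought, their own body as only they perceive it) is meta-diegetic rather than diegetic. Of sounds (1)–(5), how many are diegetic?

3

Sound (1): nothing in the scene produces it; it's an accent added for the audience, so non-diegetic.
Sound (2): it's the actual ambient sound of the location, so diegetic.
(3) is diegetic: the sound comes from a kettle physically present in the location.
(4) Idris is a character speaking aloud in the scene → diegetic.
Sound (5): commentary laid over the scene from outside the fiction, so non-diegetic.
Diegetic: (2), (3), (4) — that's 3.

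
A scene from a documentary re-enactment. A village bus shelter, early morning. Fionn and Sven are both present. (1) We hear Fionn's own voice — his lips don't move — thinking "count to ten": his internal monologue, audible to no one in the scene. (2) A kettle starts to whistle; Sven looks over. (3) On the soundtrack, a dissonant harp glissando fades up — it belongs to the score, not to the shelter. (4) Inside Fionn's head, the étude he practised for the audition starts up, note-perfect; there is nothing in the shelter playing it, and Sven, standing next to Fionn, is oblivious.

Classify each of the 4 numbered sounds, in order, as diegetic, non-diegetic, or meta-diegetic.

Sound (1): internal monologue — inside Fionn's mind, not spoken into the scene, so meta-diegetic.
(2) a kettle is a real object/event in the scene's world → diegetic.
Sound (3): nothing in the shelter produces it and the characters don't hear it — pure soundtrack, so non-diegetic.
(4) is meta-diegetic: it lives in Fionn's subjectivity, not in the shelter.

meta-diegetic, diegetic, non-diegetic, meta-diegetic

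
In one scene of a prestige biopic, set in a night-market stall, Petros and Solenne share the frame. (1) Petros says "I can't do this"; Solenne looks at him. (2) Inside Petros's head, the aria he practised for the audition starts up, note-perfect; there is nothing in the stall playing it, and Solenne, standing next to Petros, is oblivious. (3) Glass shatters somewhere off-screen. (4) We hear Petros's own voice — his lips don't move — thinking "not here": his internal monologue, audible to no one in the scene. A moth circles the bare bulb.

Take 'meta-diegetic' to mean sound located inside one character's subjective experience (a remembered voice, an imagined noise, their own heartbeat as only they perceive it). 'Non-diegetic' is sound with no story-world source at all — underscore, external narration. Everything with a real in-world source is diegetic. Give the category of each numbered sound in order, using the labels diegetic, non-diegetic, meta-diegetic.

Sound (1): on-screen dialogue — Petros speaks and Solenne is there to hear, so diegetic.
Sound (2): the music is a memory playing inside Petros's mind alone; no real-world source, Solenne can't hear it, so meta-diegetic.
(3) is diegetic: the sound comes from glass physically present in the location.
(4) is meta-diegetic: internal monologue — inside Petros's mind, not spoken into the scene.

diegetic, meta-diegetic, diegetic, meta-diegetic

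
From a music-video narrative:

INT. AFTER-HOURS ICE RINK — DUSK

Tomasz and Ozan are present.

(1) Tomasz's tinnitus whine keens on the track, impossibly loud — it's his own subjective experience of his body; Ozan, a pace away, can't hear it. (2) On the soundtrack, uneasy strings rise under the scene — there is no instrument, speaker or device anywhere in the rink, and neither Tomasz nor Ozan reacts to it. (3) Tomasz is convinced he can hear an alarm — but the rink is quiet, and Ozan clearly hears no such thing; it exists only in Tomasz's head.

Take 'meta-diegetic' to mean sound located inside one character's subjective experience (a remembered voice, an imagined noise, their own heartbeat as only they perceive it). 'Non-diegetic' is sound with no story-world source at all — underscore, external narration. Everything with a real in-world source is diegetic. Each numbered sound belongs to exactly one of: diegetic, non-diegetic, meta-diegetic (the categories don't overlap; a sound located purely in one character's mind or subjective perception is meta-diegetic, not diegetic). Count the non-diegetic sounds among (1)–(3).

1

(1) is meta-diegetic: it's Tomasz's internal bodily sensation rendered as sound; only Tomasz 'hears' it.
(2) is non-diegetic: nothing in the rink produces it and the characters don't hear it — pure soundtrack.
Sound (3): subjective to Tomasz: the rink is silent and Ozan hears nothing, so meta-diegetic.
So 1 of the 3 is non-diegetic: (2).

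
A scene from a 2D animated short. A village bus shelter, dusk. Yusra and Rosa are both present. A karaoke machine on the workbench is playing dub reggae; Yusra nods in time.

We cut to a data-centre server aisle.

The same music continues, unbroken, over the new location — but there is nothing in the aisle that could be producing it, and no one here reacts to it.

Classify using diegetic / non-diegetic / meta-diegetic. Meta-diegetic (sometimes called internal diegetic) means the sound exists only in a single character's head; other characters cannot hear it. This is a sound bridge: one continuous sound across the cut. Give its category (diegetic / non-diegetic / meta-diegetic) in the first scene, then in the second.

diegetic, non-diegetic

Scene one: a karaoke machine is an on-screen source and Yusra reacts to it → diegetic.
Scene two: there is no source in the aisle and no one hears it — it's now underscore → non-diegetic.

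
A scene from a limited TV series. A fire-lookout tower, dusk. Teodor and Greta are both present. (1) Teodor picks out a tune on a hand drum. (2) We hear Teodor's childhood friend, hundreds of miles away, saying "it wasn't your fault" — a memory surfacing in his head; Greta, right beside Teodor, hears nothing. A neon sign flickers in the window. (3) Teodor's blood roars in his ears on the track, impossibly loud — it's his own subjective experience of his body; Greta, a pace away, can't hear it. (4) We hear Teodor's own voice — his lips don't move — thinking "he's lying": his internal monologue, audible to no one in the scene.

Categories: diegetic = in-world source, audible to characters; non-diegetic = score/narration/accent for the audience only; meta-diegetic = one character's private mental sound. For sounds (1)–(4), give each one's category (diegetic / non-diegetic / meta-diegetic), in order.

(1) is diegetic: the instrument and the performer are both in the scene.
(2) is meta-diegetic: the voice is a memory playing only inside Teodor's mind; Greta can't hear it.
(3) is meta-diegetic: point-of-audition from inside Teodor's body; not a sound in the room.
(4) internal monologue — inside Teodor's mind, not spoken into the scene → meta-diegetic.

diegetic, meta-diegetic, meta-diegetic, meta-diegetic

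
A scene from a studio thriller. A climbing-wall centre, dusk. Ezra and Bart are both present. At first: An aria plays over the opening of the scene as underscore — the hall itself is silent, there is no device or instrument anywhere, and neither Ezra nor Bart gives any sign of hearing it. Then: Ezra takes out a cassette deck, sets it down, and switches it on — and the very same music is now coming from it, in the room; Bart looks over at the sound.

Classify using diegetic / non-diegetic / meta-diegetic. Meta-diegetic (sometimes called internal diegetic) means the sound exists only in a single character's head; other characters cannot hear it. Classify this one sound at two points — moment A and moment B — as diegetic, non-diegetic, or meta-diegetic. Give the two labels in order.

Moment A: no in-world source exists and no character can hear it — underscore → non-diegetic.
Moment B: a cassette deck is now a real source in the story world and the characters hear it → diegetic.

non-diegetic, diegetic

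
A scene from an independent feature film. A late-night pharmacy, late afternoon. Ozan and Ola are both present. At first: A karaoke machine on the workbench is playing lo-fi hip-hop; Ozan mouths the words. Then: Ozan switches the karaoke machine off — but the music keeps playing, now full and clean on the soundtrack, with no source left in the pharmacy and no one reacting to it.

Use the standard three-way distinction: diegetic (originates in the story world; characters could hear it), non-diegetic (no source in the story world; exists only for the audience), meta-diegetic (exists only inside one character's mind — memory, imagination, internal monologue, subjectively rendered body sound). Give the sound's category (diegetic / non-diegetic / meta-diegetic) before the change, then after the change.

Before the change: a karaoke machine is a real in-scene source and Ozan reacts to it → diegetic.
After the change: there is no longer any in-world source and no one can hear it — it has become underscore → non-diegetic.

diegetic, non-diegetic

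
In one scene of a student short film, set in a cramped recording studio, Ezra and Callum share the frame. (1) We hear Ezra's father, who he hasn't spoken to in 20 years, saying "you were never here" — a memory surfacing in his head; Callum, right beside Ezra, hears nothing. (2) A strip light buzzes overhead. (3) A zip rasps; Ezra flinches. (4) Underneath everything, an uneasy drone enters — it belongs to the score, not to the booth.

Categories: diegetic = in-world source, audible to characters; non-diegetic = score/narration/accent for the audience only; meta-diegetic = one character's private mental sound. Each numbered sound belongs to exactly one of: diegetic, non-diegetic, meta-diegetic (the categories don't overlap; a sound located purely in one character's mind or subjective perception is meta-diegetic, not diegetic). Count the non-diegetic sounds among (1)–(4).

1

Sound (1): a remembered line, private to Ezra — not present in the room, not audible to Callum, so meta-diegetic.
(2) is diegetic: a strip light is part of the location's real environment.
(3) a zip is a real object/event in the scene's world → diegetic.
(4) score with no on-screen or off-screen source; it exists for the audience alone → non-diegetic.
So 1 of the 4 is non-diegetic: (4).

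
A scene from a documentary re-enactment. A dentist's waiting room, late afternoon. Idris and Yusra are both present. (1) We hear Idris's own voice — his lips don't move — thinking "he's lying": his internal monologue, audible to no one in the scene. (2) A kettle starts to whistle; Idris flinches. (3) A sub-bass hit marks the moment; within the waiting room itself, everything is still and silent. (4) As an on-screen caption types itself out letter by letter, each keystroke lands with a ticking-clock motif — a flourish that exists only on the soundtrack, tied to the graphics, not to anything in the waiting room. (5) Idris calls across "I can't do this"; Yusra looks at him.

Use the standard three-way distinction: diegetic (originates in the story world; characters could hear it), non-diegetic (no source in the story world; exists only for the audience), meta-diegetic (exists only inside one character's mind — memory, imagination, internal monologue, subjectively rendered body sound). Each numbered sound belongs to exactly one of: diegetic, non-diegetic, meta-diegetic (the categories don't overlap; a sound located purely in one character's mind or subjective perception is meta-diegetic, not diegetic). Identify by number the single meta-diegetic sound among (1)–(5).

1

Sound (1): Idris's thought-voice: a private mental sound no other character can hear, so meta-diegetic.
Sound (2): an in-world source (a kettle); characters could hear it, so diegetic.
(3) is non-diegetic: nothing in the scene produces it; it's an accent added for the audience.
Sound (4): the caption isn't part of the story world, so neither is the sound tied to it, so non-diegetic.
(5) is diegetic: on-screen dialogue — Idris speaks and Yusra is there to hear.
Only (1) is meta-diegetic.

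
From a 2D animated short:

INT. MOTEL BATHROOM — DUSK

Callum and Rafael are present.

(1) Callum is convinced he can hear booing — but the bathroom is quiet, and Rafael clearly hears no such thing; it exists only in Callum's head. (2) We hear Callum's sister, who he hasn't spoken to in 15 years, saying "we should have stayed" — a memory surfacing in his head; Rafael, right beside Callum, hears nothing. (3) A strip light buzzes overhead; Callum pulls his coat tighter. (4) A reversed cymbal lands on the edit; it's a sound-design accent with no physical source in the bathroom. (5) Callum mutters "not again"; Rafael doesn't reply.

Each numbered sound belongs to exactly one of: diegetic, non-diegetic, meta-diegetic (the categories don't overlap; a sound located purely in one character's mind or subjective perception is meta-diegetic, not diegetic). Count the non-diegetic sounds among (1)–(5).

1

(1) the sound is imagined by Callum; nothing in the story world is producing it and Rafael can't hear it → meta-diegetic.
(2) it's Callum's recollection rendered as sound; the other character can't hear it → meta-diegetic.
Sound (3): it's the actual ambient sound of the location, so diegetic.
(4) is non-diegetic: nothing in the scene produces it; it's an accent added for the audience.
Sound (5): Callum is a character speaking aloud in the scene, so diegetic.
So 1 of the 5 is non-diegetic: (4).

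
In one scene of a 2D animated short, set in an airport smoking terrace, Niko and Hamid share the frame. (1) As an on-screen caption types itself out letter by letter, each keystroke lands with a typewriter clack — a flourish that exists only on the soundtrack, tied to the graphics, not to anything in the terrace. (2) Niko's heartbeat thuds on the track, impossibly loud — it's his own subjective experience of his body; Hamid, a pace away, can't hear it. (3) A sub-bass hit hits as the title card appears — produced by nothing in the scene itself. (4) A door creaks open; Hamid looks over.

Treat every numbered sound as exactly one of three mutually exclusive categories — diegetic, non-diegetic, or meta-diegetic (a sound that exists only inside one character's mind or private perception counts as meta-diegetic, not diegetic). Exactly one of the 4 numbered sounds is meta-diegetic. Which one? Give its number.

Sound (1): it accompanies on-screen graphics, not anything inside the story world, so non-diegetic.
(2) a subjective body sound — Niko's private perception, inaudible to Hamid → meta-diegetic.
Sound (3): an editorial stinger — it belongs to the cut, not the story world, so non-diegetic.
(4) an in-world source (a door); characters could hear it → diegetic.
Only (2) is meta-diegetic.

2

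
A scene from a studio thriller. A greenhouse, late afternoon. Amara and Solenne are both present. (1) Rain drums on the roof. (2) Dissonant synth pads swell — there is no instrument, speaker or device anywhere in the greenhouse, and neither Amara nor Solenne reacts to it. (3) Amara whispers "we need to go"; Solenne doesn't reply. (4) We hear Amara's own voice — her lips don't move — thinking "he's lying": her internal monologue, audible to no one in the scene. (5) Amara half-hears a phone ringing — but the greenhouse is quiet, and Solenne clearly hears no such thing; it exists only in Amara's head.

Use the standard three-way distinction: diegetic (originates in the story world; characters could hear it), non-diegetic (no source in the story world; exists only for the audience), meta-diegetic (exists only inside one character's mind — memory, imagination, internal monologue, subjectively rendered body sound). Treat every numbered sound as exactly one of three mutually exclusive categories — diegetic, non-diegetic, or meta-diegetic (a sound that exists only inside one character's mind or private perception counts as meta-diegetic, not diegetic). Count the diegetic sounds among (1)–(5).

2

Sound (1): it's the actual ambient sound of the location, so diegetic.
Sound (2): it has no source in the story world and no character can hear it — it's underscore, so non-diegetic.
(3) is diegetic: Amara is a character speaking aloud in the scene.
(4) is meta-diegetic: it's Amara's unspoken thought, heard only by the audience via her subjectivity.
Sound (5): subjective to Amara: the greenhouse is silent and Solenne hears nothing, so meta-diegetic.
So 2 of the 5 are diegetic: (1), (3).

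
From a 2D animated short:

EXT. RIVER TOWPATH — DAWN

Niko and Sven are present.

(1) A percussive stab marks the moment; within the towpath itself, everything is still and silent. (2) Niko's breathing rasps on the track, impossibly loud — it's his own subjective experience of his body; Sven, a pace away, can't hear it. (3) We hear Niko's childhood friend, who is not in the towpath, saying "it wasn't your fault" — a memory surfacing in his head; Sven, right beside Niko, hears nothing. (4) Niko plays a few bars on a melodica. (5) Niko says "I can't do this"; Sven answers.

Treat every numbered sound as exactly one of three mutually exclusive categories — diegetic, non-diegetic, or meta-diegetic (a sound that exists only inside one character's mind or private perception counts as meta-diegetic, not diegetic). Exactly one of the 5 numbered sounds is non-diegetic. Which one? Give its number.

1

Sound (1): an editorial stinger — it belongs to the cut, not the story world, so non-diegetic.
Sound (2): it's Niko's internal bodily sensation rendered as sound; only Niko 'hears' it, so meta-diegetic.
(3) the voice is a memory playing only inside Niko's mind; Sven can't hear it → meta-diegetic.
(4) Niko is producing the music live, in the story world → diegetic.
(5) on-screen dialogue — Niko speaks and Sven is there to hear → diegetic.
Only (1) is non-diegetic.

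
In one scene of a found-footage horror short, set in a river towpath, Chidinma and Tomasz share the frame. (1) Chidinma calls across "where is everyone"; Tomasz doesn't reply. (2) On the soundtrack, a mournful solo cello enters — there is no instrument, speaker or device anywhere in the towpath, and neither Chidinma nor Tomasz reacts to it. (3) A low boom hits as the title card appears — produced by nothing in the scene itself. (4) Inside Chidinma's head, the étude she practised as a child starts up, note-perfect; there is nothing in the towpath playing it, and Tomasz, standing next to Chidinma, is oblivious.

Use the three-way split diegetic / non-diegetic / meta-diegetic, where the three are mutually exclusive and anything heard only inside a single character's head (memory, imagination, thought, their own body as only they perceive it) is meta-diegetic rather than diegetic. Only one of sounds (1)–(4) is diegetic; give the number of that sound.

1

(1) is diegetic: spoken by a character present in the story world.
(2) is non-diegetic: nothing in the towpath produces it and the characters don't hear it — pure soundtrack.
Sound (3): an editorial stinger — it belongs to the cut, not the story world, so non-diegetic.
Sound (4): remembered music, private to Chidinma — Tomasz is oblivious because it isn't in the room, so meta-diegetic.
Only (1) is diegetic.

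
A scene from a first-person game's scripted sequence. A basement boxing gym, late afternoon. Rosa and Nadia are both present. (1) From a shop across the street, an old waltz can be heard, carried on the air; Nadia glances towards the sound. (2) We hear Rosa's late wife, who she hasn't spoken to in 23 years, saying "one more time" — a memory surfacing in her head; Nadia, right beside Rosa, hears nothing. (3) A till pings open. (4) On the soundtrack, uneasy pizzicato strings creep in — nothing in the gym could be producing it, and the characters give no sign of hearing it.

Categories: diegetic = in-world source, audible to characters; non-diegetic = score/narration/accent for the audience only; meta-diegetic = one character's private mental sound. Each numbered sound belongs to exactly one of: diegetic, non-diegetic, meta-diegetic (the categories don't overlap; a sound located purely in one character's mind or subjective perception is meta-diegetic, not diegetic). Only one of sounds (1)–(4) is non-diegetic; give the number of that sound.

4

Sound (1): off-screen diegetic: the source is out of frame but still in the story's space, so diegetic.
(2) a remembered line, private to Rosa — not present in the room, not audible to Nadia → meta-diegetic.
(3) the sound comes from a till physically present in the location → diegetic.
Sound (4): nothing in the gym produces it and the characters don't hear it — pure soundtrack, so non-diegetic.
Only (4) is non-diegetic.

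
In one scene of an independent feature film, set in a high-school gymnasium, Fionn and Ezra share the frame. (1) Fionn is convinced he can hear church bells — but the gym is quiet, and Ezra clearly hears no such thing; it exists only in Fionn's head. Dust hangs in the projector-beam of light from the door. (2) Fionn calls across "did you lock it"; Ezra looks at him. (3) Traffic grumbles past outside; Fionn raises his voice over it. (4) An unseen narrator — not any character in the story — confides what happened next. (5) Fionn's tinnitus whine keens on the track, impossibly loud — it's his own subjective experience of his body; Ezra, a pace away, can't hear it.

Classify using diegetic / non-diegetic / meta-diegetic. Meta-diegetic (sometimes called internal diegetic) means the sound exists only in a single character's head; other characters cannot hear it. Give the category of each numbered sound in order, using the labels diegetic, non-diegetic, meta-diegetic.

meta-diegetic, diegetic, diegetic, non-diegetic, meta-diegetic

(1) is meta-diegetic: the sound is imagined by Fionn; nothing in the story world is producing it and Ezra can't hear it.
(2) spoken by a character present in the story world → diegetic.
Sound (3): it's the actual ambient sound of the location, so diegetic.
Sound (4): commentary laid over the scene from outside the fiction, so non-diegetic.
(5) point-of-audition from inside Fionn's body; not a sound in the room → meta-diegetic.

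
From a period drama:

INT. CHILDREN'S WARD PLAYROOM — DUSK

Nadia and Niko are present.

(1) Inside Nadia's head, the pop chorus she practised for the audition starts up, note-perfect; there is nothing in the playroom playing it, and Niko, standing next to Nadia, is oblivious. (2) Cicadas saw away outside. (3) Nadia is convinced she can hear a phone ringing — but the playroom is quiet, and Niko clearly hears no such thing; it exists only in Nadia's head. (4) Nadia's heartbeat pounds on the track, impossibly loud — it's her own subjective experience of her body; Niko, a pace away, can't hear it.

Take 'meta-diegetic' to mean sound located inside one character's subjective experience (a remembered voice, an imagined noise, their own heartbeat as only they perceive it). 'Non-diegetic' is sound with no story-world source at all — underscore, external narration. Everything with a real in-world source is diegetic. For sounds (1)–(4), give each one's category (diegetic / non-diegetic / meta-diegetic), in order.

(1) the music is a memory playing inside Nadia's mind alone; no real-world source, Niko can't hear it → meta-diegetic.
Sound (2): cicadas is part of the location's real environment, so diegetic.
Sound (3): the sound is imagined by Nadia; nothing in the story world is producing it and Niko can't hear it, so meta-diegetic.
(4) is meta-diegetic: it's Nadia's internal bodily sensation rendered as sound; only Nadia 'hears' it.

meta-diegetic, diegetic, meta-diegetic, meta-diegetic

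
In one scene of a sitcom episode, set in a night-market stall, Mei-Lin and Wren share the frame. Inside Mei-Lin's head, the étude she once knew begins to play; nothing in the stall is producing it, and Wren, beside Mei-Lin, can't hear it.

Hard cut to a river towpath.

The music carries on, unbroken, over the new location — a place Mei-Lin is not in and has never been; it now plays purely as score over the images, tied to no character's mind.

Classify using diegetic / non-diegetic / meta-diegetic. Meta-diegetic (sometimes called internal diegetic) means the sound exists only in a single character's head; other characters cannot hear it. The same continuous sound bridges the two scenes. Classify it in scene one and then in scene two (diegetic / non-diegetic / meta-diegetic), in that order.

Scene one: the music exists only inside Mei-Lin's mind; Wren can't hear it → meta-diegetic.
Scene two: it's detached from Mei-Lin entirely and plays over unrelated images with no in-world source — conventional underscore → non-diegetic.

meta-diegetic, non-diegetic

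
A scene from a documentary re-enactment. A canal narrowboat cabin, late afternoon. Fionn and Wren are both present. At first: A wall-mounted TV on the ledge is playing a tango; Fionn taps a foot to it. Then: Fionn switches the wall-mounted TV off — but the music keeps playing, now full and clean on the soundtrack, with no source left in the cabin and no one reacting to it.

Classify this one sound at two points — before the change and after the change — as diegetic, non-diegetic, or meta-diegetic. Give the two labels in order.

Before the change: a wall-mounted TV is a real in-scene source and Fionn reacts to it → diegetic.
After the change: there is no longer any in-world source and no one can hear it — it has become underscore → non-diegetic.

diegetic, non-diegetic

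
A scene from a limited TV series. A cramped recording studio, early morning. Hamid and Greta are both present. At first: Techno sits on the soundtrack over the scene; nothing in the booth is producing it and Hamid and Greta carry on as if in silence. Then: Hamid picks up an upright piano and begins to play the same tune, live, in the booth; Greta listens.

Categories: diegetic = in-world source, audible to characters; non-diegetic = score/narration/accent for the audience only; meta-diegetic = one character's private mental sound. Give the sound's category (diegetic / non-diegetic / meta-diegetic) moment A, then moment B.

non-diegetic, diegetic

Moment A: no in-world source exists and no character can hear it — underscore → non-diegetic.
Moment B: an upright piano is now a real source in the story world and the characters hear it → diegetic.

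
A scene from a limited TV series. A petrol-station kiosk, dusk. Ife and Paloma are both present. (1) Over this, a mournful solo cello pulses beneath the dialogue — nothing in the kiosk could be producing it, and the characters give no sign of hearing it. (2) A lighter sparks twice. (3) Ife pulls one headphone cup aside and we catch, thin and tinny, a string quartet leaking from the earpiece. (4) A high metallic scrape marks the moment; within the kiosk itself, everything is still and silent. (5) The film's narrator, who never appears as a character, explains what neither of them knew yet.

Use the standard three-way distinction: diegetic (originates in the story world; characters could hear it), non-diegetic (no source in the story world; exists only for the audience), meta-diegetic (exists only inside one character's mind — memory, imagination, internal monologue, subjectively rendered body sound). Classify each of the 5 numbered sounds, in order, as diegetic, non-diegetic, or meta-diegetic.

Sound (1): score with no on-screen or off-screen source; it exists for the audience alone, so non-diegetic.
(2) is diegetic: the sound comes from a lighter physically present in the location.
(3) it's leaking from a physical pair of headphones in the scene → diegetic.
(4) is non-diegetic: it's a sound-design accent with no in-world source; no one in the scene can hear it.
Sound (5): commentary laid over the scene from outside the fiction, so non-diegetic.

non-diegetic, diegetic, diegetic, non-diegetic, non-diegetic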